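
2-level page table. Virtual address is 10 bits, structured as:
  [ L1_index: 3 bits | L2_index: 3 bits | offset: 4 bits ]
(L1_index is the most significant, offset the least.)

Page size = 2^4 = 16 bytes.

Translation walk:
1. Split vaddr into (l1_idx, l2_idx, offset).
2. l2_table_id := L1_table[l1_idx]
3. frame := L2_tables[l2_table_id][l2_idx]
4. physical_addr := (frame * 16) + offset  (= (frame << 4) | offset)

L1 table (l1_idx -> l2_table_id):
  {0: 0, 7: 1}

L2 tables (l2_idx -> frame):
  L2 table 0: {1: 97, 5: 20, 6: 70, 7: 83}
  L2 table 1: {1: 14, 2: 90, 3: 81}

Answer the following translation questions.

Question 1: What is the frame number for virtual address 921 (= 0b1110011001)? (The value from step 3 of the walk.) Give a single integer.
Answer: 14

Derivation:
vaddr = 921: l1_idx=7, l2_idx=1
L1[7] = 1; L2[1][1] = 14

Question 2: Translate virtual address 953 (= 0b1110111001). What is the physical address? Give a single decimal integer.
Answer: 1305

Derivation:
vaddr = 953 = 0b1110111001
Split: l1_idx=7, l2_idx=3, offset=9
L1[7] = 1
L2[1][3] = 81
paddr = 81 * 16 + 9 = 1305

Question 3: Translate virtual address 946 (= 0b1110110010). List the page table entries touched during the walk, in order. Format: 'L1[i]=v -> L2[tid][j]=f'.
vaddr = 946 = 0b1110110010
Split: l1_idx=7, l2_idx=3, offset=2

Answer: L1[7]=1 -> L2[1][3]=81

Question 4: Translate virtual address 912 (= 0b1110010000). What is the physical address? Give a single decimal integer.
vaddr = 912 = 0b1110010000
Split: l1_idx=7, l2_idx=1, offset=0
L1[7] = 1
L2[1][1] = 14
paddr = 14 * 16 + 0 = 224

Answer: 224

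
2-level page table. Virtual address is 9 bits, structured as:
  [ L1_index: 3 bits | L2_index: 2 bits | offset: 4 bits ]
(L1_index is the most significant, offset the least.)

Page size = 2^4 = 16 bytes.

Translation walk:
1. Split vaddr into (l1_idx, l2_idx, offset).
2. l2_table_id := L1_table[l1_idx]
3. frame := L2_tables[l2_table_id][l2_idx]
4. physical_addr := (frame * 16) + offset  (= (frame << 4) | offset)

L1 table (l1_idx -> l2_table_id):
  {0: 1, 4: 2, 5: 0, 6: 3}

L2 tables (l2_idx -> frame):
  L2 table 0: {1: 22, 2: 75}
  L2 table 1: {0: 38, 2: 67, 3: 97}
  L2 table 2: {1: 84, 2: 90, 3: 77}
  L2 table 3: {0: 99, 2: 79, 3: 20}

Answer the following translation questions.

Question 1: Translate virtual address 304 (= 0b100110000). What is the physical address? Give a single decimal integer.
vaddr = 304 = 0b100110000
Split: l1_idx=4, l2_idx=3, offset=0
L1[4] = 2
L2[2][3] = 77
paddr = 77 * 16 + 0 = 1232

Answer: 1232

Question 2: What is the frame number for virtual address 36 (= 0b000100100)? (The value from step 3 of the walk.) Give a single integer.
Answer: 67

Derivation:
vaddr = 36: l1_idx=0, l2_idx=2
L1[0] = 1; L2[1][2] = 67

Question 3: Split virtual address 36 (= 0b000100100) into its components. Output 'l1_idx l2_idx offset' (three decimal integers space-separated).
Answer: 0 2 4

Derivation:
vaddr = 36 = 0b000100100
  top 3 bits -> l1_idx = 0
  next 2 bits -> l2_idx = 2
  bottom 4 bits -> offset = 4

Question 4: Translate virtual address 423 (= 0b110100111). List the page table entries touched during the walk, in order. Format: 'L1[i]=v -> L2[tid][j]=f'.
vaddr = 423 = 0b110100111
Split: l1_idx=6, l2_idx=2, offset=7

Answer: L1[6]=3 -> L2[3][2]=79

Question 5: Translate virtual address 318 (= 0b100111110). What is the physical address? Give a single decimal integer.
Answer: 1246

Derivation:
vaddr = 318 = 0b100111110
Split: l1_idx=4, l2_idx=3, offset=14
L1[4] = 2
L2[2][3] = 77
paddr = 77 * 16 + 14 = 1246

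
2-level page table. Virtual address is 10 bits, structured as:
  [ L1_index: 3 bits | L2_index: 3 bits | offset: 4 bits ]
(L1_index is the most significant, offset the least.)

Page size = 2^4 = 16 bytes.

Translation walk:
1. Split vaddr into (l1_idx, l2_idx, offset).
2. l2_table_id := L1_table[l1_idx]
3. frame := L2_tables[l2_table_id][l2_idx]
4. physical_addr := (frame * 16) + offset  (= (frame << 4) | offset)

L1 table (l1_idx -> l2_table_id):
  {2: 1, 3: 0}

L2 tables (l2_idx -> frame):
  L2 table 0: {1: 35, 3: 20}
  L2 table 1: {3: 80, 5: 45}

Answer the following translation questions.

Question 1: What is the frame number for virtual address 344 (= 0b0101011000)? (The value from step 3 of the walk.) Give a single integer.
Answer: 45

Derivation:
vaddr = 344: l1_idx=2, l2_idx=5
L1[2] = 1; L2[1][5] = 45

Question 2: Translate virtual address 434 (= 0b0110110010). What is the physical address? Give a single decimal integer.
vaddr = 434 = 0b0110110010
Split: l1_idx=3, l2_idx=3, offset=2
L1[3] = 0
L2[0][3] = 20
paddr = 20 * 16 + 2 = 322

Answer: 322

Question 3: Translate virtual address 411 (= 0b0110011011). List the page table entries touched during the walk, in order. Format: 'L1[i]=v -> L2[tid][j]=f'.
vaddr = 411 = 0b0110011011
Split: l1_idx=3, l2_idx=1, offset=11

Answer: L1[3]=0 -> L2[0][1]=35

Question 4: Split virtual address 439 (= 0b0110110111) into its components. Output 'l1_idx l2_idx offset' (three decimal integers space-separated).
Answer: 3 3 7

Derivation:
vaddr = 439 = 0b0110110111
  top 3 bits -> l1_idx = 3
  next 3 bits -> l2_idx = 3
  bottom 4 bits -> offset = 7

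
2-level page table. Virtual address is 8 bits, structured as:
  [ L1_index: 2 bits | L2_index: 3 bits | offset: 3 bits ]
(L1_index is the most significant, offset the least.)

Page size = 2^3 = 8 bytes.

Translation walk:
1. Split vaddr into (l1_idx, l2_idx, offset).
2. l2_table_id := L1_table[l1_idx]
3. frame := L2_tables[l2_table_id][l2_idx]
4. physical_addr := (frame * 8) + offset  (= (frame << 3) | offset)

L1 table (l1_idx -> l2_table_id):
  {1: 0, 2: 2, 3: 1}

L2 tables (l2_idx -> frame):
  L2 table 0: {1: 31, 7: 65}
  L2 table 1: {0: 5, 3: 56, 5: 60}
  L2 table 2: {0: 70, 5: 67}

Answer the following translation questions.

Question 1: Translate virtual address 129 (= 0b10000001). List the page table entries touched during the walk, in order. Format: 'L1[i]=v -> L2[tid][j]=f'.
Answer: L1[2]=2 -> L2[2][0]=70

Derivation:
vaddr = 129 = 0b10000001
Split: l1_idx=2, l2_idx=0, offset=1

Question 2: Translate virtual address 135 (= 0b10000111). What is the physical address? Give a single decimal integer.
Answer: 567

Derivation:
vaddr = 135 = 0b10000111
Split: l1_idx=2, l2_idx=0, offset=7
L1[2] = 2
L2[2][0] = 70
paddr = 70 * 8 + 7 = 567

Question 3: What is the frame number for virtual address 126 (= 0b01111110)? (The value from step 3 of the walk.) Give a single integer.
Answer: 65

Derivation:
vaddr = 126: l1_idx=1, l2_idx=7
L1[1] = 0; L2[0][7] = 65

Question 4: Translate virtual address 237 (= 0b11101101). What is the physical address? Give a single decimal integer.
vaddr = 237 = 0b11101101
Split: l1_idx=3, l2_idx=5, offset=5
L1[3] = 1
L2[1][5] = 60
paddr = 60 * 8 + 5 = 485

Answer: 485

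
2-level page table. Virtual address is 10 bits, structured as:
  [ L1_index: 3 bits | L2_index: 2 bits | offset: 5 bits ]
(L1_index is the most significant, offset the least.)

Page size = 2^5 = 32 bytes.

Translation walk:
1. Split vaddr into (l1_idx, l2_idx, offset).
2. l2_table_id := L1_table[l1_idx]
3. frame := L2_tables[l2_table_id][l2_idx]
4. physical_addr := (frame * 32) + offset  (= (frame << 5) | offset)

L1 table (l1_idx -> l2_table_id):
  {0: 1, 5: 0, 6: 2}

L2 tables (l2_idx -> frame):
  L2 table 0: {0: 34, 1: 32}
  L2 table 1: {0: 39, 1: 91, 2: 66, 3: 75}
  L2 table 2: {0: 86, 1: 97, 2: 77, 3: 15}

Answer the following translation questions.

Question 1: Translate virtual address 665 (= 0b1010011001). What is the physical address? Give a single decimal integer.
Answer: 1113

Derivation:
vaddr = 665 = 0b1010011001
Split: l1_idx=5, l2_idx=0, offset=25
L1[5] = 0
L2[0][0] = 34
paddr = 34 * 32 + 25 = 1113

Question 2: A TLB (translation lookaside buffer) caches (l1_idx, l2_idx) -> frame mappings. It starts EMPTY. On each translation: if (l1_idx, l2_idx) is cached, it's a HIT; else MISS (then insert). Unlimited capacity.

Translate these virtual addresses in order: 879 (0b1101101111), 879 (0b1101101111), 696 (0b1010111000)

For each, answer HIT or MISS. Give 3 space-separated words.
vaddr=879: (6,3) not in TLB -> MISS, insert
vaddr=879: (6,3) in TLB -> HIT
vaddr=696: (5,1) not in TLB -> MISS, insert

Answer: MISS HIT MISS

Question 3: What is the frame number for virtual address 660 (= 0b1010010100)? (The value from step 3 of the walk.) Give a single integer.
vaddr = 660: l1_idx=5, l2_idx=0
L1[5] = 0; L2[0][0] = 34

Answer: 34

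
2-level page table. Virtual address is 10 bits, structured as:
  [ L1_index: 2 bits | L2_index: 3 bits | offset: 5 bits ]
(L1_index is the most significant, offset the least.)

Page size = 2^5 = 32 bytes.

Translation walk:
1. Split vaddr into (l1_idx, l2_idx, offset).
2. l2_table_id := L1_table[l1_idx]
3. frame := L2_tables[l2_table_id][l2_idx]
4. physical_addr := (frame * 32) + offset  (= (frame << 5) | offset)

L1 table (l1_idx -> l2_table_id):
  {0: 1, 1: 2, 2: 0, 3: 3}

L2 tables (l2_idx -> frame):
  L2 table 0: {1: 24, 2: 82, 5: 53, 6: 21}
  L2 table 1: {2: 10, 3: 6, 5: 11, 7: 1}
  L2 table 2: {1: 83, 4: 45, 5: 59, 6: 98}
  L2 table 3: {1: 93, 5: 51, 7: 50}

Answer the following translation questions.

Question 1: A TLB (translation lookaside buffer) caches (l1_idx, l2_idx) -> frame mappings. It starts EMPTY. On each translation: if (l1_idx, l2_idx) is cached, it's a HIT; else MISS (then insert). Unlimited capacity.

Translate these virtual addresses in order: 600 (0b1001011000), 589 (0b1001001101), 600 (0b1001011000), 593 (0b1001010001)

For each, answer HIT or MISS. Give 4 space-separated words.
Answer: MISS HIT HIT HIT

Derivation:
vaddr=600: (2,2) not in TLB -> MISS, insert
vaddr=589: (2,2) in TLB -> HIT
vaddr=600: (2,2) in TLB -> HIT
vaddr=593: (2,2) in TLB -> HIT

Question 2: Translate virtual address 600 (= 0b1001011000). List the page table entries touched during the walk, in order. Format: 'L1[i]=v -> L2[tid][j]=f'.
Answer: L1[2]=0 -> L2[0][2]=82

Derivation:
vaddr = 600 = 0b1001011000
Split: l1_idx=2, l2_idx=2, offset=24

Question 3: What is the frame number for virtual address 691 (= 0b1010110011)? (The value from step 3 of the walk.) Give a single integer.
vaddr = 691: l1_idx=2, l2_idx=5
L1[2] = 0; L2[0][5] = 53

Answer: 53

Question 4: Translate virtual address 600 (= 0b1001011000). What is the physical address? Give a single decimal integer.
Answer: 2648

Derivation:
vaddr = 600 = 0b1001011000
Split: l1_idx=2, l2_idx=2, offset=24
L1[2] = 0
L2[0][2] = 82
paddr = 82 * 32 + 24 = 2648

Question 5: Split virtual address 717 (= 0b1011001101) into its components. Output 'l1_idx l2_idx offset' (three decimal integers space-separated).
vaddr = 717 = 0b1011001101
  top 2 bits -> l1_idx = 2
  next 3 bits -> l2_idx = 6
  bottom 5 bits -> offset = 13

Answer: 2 6 13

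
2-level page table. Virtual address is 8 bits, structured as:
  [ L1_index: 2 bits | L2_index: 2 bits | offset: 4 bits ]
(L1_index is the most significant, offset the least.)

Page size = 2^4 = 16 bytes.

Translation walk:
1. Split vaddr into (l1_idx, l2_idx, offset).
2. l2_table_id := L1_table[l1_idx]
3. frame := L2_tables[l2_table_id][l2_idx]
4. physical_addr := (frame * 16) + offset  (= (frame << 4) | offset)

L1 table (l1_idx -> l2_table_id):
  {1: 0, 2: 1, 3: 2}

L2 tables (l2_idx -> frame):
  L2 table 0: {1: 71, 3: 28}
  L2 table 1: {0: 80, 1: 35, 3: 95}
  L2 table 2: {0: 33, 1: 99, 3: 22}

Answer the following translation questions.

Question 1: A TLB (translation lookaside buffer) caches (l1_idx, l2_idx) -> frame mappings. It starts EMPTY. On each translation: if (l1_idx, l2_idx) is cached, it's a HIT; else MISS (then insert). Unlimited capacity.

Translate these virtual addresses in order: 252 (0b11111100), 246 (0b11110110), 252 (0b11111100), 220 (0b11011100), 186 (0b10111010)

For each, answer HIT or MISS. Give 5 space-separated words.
vaddr=252: (3,3) not in TLB -> MISS, insert
vaddr=246: (3,3) in TLB -> HIT
vaddr=252: (3,3) in TLB -> HIT
vaddr=220: (3,1) not in TLB -> MISS, insert
vaddr=186: (2,3) not in TLB -> MISS, insert

Answer: MISS HIT HIT MISS MISS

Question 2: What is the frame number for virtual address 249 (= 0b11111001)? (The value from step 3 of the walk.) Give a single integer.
vaddr = 249: l1_idx=3, l2_idx=3
L1[3] = 2; L2[2][3] = 22

Answer: 22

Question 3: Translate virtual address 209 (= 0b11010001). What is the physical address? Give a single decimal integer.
vaddr = 209 = 0b11010001
Split: l1_idx=3, l2_idx=1, offset=1
L1[3] = 2
L2[2][1] = 99
paddr = 99 * 16 + 1 = 1585

Answer: 1585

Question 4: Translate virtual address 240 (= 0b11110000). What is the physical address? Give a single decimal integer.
Answer: 352

Derivation:
vaddr = 240 = 0b11110000
Split: l1_idx=3, l2_idx=3, offset=0
L1[3] = 2
L2[2][3] = 22
paddr = 22 * 16 + 0 = 352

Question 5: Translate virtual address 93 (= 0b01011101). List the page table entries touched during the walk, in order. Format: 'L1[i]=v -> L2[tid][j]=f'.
Answer: L1[1]=0 -> L2[0][1]=71

Derivation:
vaddr = 93 = 0b01011101
Split: l1_idx=1, l2_idx=1, offset=13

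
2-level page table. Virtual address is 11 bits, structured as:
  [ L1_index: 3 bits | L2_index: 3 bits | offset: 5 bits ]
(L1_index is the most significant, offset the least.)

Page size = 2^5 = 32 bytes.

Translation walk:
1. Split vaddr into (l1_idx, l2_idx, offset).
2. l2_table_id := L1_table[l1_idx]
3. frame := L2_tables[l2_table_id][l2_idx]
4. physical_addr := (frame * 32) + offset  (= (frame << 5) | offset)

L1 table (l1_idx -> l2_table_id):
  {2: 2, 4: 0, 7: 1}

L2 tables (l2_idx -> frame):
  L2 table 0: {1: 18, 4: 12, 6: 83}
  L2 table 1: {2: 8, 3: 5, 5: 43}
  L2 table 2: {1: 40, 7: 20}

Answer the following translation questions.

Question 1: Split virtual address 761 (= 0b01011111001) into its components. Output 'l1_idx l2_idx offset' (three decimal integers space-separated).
Answer: 2 7 25

Derivation:
vaddr = 761 = 0b01011111001
  top 3 bits -> l1_idx = 2
  next 3 bits -> l2_idx = 7
  bottom 5 bits -> offset = 25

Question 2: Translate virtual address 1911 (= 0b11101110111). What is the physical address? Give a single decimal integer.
vaddr = 1911 = 0b11101110111
Split: l1_idx=7, l2_idx=3, offset=23
L1[7] = 1
L2[1][3] = 5
paddr = 5 * 32 + 23 = 183

Answer: 183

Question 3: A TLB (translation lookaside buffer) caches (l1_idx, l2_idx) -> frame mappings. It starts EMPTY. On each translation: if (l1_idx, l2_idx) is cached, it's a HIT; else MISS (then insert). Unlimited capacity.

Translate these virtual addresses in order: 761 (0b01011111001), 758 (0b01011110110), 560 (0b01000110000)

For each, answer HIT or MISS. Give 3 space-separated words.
Answer: MISS HIT MISS

Derivation:
vaddr=761: (2,7) not in TLB -> MISS, insert
vaddr=758: (2,7) in TLB -> HIT
vaddr=560: (2,1) not in TLB -> MISS, insert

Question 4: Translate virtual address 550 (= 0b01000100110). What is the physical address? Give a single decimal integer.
Answer: 1286

Derivation:
vaddr = 550 = 0b01000100110
Split: l1_idx=2, l2_idx=1, offset=6
L1[2] = 2
L2[2][1] = 40
paddr = 40 * 32 + 6 = 1286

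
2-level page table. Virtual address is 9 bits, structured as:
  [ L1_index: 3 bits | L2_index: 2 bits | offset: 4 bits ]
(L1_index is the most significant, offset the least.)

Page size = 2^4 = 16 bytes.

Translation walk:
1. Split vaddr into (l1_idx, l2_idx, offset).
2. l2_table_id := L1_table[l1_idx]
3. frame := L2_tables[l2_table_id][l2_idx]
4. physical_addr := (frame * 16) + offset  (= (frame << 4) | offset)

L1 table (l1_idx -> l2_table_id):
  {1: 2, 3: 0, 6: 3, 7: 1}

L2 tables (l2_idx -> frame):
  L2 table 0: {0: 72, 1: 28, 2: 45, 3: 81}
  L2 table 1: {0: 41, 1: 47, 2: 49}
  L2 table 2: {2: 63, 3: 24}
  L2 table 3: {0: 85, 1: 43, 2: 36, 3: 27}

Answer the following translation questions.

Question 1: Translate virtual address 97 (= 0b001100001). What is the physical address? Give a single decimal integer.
vaddr = 97 = 0b001100001
Split: l1_idx=1, l2_idx=2, offset=1
L1[1] = 2
L2[2][2] = 63
paddr = 63 * 16 + 1 = 1009

Answer: 1009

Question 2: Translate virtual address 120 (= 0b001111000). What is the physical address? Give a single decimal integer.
vaddr = 120 = 0b001111000
Split: l1_idx=1, l2_idx=3, offset=8
L1[1] = 2
L2[2][3] = 24
paddr = 24 * 16 + 8 = 392

Answer: 392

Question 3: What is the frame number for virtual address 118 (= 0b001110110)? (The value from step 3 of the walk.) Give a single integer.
Answer: 24

Derivation:
vaddr = 118: l1_idx=1, l2_idx=3
L1[1] = 2; L2[2][3] = 24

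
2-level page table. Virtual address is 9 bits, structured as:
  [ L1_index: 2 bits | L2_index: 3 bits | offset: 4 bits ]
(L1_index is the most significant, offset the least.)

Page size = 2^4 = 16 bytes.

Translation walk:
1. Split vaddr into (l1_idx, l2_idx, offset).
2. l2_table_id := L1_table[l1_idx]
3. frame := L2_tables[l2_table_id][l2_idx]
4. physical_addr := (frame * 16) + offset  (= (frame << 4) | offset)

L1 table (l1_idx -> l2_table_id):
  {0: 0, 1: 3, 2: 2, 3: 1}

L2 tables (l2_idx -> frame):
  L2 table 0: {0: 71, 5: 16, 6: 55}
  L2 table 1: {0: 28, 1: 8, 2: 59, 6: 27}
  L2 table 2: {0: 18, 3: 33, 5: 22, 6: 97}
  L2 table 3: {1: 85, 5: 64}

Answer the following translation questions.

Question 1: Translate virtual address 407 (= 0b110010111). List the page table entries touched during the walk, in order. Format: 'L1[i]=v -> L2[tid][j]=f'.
vaddr = 407 = 0b110010111
Split: l1_idx=3, l2_idx=1, offset=7

Answer: L1[3]=1 -> L2[1][1]=8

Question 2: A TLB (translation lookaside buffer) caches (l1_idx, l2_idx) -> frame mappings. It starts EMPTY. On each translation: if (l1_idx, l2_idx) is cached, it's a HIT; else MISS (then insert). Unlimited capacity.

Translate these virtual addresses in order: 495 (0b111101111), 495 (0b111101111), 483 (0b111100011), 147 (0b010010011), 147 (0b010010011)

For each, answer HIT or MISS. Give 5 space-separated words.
Answer: MISS HIT HIT MISS HIT

Derivation:
vaddr=495: (3,6) not in TLB -> MISS, insert
vaddr=495: (3,6) in TLB -> HIT
vaddr=483: (3,6) in TLB -> HIT
vaddr=147: (1,1) not in TLB -> MISS, insert
vaddr=147: (1,1) in TLB -> HIT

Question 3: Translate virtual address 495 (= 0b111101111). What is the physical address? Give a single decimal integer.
Answer: 447

Derivation:
vaddr = 495 = 0b111101111
Split: l1_idx=3, l2_idx=6, offset=15
L1[3] = 1
L2[1][6] = 27
paddr = 27 * 16 + 15 = 447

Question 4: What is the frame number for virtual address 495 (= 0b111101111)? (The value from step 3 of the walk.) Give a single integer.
Answer: 27

Derivation:
vaddr = 495: l1_idx=3, l2_idx=6
L1[3] = 1; L2[1][6] = 27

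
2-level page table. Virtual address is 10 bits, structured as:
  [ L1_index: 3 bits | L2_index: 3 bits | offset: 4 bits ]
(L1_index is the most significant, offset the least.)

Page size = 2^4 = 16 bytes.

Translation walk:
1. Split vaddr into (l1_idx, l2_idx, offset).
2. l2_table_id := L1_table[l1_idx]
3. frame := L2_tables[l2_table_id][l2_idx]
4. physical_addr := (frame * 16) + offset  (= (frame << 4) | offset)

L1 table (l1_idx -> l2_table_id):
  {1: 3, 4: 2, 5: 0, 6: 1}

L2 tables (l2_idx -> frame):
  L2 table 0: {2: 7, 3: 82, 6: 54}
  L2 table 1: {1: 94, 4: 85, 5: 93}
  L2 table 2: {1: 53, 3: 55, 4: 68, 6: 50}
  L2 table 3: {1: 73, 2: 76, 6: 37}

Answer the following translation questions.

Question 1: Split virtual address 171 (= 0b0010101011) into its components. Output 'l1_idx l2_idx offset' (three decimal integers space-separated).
vaddr = 171 = 0b0010101011
  top 3 bits -> l1_idx = 1
  next 3 bits -> l2_idx = 2
  bottom 4 bits -> offset = 11

Answer: 1 2 11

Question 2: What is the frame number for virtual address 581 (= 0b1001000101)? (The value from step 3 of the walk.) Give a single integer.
Answer: 68

Derivation:
vaddr = 581: l1_idx=4, l2_idx=4
L1[4] = 2; L2[2][4] = 68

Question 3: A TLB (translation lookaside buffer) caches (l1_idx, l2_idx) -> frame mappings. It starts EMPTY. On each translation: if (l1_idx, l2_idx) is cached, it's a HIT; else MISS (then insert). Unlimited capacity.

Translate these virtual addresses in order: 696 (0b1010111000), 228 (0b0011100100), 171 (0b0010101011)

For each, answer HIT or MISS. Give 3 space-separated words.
Answer: MISS MISS MISS

Derivation:
vaddr=696: (5,3) not in TLB -> MISS, insert
vaddr=228: (1,6) not in TLB -> MISS, insert
vaddr=171: (1,2) not in TLB -> MISS, insert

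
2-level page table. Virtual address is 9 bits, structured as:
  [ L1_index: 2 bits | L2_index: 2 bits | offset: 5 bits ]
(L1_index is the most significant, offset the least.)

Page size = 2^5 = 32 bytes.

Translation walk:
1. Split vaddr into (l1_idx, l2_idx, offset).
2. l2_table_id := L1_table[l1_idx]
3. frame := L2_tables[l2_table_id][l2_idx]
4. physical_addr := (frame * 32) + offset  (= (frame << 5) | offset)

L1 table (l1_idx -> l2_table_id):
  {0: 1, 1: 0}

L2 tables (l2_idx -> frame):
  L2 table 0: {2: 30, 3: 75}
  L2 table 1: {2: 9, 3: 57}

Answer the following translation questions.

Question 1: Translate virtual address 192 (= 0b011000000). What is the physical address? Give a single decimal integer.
vaddr = 192 = 0b011000000
Split: l1_idx=1, l2_idx=2, offset=0
L1[1] = 0
L2[0][2] = 30
paddr = 30 * 32 + 0 = 960

Answer: 960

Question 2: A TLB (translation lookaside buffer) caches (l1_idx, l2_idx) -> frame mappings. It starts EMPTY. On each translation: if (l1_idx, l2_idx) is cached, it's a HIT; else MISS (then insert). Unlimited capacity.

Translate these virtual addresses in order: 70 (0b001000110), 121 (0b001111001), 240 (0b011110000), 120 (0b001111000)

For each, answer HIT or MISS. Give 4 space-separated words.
vaddr=70: (0,2) not in TLB -> MISS, insert
vaddr=121: (0,3) not in TLB -> MISS, insert
vaddr=240: (1,3) not in TLB -> MISS, insert
vaddr=120: (0,3) in TLB -> HIT

Answer: MISS MISS MISS HIT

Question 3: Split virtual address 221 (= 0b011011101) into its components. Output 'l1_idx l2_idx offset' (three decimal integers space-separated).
Answer: 1 2 29

Derivation:
vaddr = 221 = 0b011011101
  top 2 bits -> l1_idx = 1
  next 2 bits -> l2_idx = 2
  bottom 5 bits -> offset = 29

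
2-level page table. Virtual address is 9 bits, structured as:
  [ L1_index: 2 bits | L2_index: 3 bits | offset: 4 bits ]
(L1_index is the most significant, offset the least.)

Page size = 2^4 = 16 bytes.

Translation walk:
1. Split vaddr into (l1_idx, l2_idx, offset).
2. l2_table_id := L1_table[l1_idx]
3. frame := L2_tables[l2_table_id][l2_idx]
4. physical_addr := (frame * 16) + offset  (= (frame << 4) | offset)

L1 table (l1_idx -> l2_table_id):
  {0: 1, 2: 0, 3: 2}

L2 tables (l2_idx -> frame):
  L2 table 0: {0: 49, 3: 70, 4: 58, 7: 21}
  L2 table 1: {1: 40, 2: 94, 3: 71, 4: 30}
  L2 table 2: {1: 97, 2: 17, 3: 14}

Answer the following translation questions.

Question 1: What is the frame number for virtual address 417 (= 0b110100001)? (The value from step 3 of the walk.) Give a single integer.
Answer: 17

Derivation:
vaddr = 417: l1_idx=3, l2_idx=2
L1[3] = 2; L2[2][2] = 17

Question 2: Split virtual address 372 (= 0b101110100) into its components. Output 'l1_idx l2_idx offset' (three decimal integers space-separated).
Answer: 2 7 4

Derivation:
vaddr = 372 = 0b101110100
  top 2 bits -> l1_idx = 2
  next 3 bits -> l2_idx = 7
  bottom 4 bits -> offset = 4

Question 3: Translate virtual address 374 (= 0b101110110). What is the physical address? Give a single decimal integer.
vaddr = 374 = 0b101110110
Split: l1_idx=2, l2_idx=7, offset=6
L1[2] = 0
L2[0][7] = 21
paddr = 21 * 16 + 6 = 342

Answer: 342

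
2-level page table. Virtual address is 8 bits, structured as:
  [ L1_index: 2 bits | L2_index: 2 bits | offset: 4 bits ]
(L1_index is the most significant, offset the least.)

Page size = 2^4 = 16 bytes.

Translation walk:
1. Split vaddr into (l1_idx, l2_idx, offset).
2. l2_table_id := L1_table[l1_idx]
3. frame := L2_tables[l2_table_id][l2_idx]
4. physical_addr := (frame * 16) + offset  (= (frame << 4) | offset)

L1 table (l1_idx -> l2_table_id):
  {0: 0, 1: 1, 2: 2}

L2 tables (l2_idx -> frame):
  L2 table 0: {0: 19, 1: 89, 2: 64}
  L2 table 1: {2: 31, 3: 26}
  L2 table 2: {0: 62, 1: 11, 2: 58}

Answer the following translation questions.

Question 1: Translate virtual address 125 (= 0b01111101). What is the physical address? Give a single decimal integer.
Answer: 429

Derivation:
vaddr = 125 = 0b01111101
Split: l1_idx=1, l2_idx=3, offset=13
L1[1] = 1
L2[1][3] = 26
paddr = 26 * 16 + 13 = 429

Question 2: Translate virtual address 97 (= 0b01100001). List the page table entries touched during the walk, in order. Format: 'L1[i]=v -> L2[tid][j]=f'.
Answer: L1[1]=1 -> L2[1][2]=31

Derivation:
vaddr = 97 = 0b01100001
Split: l1_idx=1, l2_idx=2, offset=1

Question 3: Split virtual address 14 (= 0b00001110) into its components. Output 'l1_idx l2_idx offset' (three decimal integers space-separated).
vaddr = 14 = 0b00001110
  top 2 bits -> l1_idx = 0
  next 2 bits -> l2_idx = 0
  bottom 4 bits -> offset = 14

Answer: 0 0 14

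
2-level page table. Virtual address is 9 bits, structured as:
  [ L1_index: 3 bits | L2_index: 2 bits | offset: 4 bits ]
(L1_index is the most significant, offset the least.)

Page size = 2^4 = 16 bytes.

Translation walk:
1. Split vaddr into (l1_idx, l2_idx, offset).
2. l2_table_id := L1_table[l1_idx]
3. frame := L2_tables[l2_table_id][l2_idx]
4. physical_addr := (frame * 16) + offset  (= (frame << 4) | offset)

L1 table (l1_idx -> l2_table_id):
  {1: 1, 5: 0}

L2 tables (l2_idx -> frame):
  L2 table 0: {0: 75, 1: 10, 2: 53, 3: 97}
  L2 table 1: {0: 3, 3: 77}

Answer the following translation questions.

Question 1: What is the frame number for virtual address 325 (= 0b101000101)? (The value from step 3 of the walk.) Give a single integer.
Answer: 75

Derivation:
vaddr = 325: l1_idx=5, l2_idx=0
L1[5] = 0; L2[0][0] = 75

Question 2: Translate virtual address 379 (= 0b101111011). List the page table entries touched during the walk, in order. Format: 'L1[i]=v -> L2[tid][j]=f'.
Answer: L1[5]=0 -> L2[0][3]=97

Derivation:
vaddr = 379 = 0b101111011
Split: l1_idx=5, l2_idx=3, offset=11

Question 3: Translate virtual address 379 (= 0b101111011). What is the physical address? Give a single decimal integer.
vaddr = 379 = 0b101111011
Split: l1_idx=5, l2_idx=3, offset=11
L1[5] = 0
L2[0][3] = 97
paddr = 97 * 16 + 11 = 1563

Answer: 1563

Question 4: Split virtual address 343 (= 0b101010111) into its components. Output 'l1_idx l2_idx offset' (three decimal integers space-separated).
vaddr = 343 = 0b101010111
  top 3 bits -> l1_idx = 5
  next 2 bits -> l2_idx = 1
  bottom 4 bits -> offset = 7

Answer: 5 1 7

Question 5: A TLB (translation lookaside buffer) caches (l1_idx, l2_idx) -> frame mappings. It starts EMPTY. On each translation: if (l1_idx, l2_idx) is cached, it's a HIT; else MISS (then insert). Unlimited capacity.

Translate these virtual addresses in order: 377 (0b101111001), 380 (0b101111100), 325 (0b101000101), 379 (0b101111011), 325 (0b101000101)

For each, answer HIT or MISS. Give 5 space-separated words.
vaddr=377: (5,3) not in TLB -> MISS, insert
vaddr=380: (5,3) in TLB -> HIT
vaddr=325: (5,0) not in TLB -> MISS, insert
vaddr=379: (5,3) in TLB -> HIT
vaddr=325: (5,0) in TLB -> HIT

Answer: MISS HIT MISS HIT HIT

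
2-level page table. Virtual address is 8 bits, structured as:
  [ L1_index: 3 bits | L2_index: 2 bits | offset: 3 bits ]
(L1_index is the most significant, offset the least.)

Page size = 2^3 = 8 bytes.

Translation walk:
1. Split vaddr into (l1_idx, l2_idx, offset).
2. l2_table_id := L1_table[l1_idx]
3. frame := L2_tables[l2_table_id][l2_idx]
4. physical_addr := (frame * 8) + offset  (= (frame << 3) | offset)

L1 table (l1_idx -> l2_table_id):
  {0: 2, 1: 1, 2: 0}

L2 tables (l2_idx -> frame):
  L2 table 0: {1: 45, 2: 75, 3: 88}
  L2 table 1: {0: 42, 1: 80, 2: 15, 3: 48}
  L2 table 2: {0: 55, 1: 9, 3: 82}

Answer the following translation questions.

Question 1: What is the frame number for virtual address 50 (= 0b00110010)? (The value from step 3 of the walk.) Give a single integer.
vaddr = 50: l1_idx=1, l2_idx=2
L1[1] = 1; L2[1][2] = 15

Answer: 15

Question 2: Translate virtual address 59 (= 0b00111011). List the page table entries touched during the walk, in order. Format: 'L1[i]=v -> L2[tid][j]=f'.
vaddr = 59 = 0b00111011
Split: l1_idx=1, l2_idx=3, offset=3

Answer: L1[1]=1 -> L2[1][3]=48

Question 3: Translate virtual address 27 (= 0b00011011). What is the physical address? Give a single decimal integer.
vaddr = 27 = 0b00011011
Split: l1_idx=0, l2_idx=3, offset=3
L1[0] = 2
L2[2][3] = 82
paddr = 82 * 8 + 3 = 659

Answer: 659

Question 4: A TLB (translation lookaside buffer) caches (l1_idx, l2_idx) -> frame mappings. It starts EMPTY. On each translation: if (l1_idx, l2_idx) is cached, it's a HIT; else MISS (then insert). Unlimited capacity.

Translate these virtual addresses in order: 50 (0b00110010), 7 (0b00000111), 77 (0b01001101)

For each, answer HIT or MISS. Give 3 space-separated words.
vaddr=50: (1,2) not in TLB -> MISS, insert
vaddr=7: (0,0) not in TLB -> MISS, insert
vaddr=77: (2,1) not in TLB -> MISS, insert

Answer: MISS MISS MISS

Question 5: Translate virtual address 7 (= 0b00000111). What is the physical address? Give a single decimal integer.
Answer: 447

Derivation:
vaddr = 7 = 0b00000111
Split: l1_idx=0, l2_idx=0, offset=7
L1[0] = 2
L2[2][0] = 55
paddr = 55 * 8 + 7 = 447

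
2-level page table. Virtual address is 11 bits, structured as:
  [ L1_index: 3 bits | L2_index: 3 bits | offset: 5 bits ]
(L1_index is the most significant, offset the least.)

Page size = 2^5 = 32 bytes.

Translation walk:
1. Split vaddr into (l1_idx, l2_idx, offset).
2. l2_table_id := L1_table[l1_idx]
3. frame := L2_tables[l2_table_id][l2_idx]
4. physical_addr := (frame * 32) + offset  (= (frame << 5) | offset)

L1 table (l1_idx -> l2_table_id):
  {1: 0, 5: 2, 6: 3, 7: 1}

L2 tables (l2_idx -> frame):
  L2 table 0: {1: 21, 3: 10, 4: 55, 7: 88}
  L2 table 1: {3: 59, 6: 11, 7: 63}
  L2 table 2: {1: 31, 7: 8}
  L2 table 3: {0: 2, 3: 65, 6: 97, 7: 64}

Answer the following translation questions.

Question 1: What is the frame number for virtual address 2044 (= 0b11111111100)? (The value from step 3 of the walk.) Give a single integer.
vaddr = 2044: l1_idx=7, l2_idx=7
L1[7] = 1; L2[1][7] = 63

Answer: 63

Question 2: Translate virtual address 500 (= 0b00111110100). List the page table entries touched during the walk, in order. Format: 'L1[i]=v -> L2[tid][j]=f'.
vaddr = 500 = 0b00111110100
Split: l1_idx=1, l2_idx=7, offset=20

Answer: L1[1]=0 -> L2[0][7]=88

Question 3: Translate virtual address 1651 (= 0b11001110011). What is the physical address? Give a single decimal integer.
vaddr = 1651 = 0b11001110011
Split: l1_idx=6, l2_idx=3, offset=19
L1[6] = 3
L2[3][3] = 65
paddr = 65 * 32 + 19 = 2099

Answer: 2099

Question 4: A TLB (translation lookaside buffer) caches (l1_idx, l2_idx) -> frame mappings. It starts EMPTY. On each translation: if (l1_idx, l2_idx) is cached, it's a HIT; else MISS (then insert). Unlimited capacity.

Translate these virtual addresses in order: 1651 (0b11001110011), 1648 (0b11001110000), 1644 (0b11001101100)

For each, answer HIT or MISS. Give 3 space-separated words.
Answer: MISS HIT HIT

Derivation:
vaddr=1651: (6,3) not in TLB -> MISS, insert
vaddr=1648: (6,3) in TLB -> HIT
vaddr=1644: (6,3) in TLB -> HIT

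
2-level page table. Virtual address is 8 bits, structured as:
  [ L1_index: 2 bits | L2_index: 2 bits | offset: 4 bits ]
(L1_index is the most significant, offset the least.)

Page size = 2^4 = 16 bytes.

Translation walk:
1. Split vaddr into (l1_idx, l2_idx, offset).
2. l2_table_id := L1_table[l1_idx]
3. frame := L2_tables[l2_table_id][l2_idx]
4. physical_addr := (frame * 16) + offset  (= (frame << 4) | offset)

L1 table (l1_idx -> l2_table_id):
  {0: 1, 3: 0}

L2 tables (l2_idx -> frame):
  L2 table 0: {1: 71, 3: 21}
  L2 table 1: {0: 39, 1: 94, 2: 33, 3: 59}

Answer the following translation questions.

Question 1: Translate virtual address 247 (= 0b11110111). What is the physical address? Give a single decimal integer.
vaddr = 247 = 0b11110111
Split: l1_idx=3, l2_idx=3, offset=7
L1[3] = 0
L2[0][3] = 21
paddr = 21 * 16 + 7 = 343

Answer: 343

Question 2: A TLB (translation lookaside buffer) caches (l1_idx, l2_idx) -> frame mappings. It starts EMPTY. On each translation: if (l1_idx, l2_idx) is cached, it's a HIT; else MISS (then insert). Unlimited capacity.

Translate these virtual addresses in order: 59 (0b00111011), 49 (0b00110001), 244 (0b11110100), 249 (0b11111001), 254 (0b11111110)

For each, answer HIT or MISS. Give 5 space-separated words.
vaddr=59: (0,3) not in TLB -> MISS, insert
vaddr=49: (0,3) in TLB -> HIT
vaddr=244: (3,3) not in TLB -> MISS, insert
vaddr=249: (3,3) in TLB -> HIT
vaddr=254: (3,3) in TLB -> HIT

Answer: MISS HIT MISS HIT HIT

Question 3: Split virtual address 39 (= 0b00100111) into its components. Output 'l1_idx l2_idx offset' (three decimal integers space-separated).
Answer: 0 2 7

Derivation:
vaddr = 39 = 0b00100111
  top 2 bits -> l1_idx = 0
  next 2 bits -> l2_idx = 2
  bottom 4 bits -> offset = 7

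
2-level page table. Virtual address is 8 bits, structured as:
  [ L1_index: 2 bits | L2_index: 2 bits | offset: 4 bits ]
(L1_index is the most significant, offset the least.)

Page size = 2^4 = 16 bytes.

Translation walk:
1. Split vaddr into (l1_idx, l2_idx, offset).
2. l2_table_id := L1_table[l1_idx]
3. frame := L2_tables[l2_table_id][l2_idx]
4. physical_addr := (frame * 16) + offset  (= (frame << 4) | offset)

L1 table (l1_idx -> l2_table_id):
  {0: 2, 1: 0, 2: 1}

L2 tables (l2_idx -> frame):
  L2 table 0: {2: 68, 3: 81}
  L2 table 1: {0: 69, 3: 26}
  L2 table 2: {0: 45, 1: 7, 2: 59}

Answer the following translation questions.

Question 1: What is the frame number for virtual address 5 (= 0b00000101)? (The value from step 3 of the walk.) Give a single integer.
Answer: 45

Derivation:
vaddr = 5: l1_idx=0, l2_idx=0
L1[0] = 2; L2[2][0] = 45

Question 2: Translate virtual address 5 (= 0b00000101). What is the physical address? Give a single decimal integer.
Answer: 725

Derivation:
vaddr = 5 = 0b00000101
Split: l1_idx=0, l2_idx=0, offset=5
L1[0] = 2
L2[2][0] = 45
paddr = 45 * 16 + 5 = 725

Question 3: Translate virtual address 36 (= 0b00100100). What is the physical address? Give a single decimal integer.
Answer: 948

Derivation:
vaddr = 36 = 0b00100100
Split: l1_idx=0, l2_idx=2, offset=4
L1[0] = 2
L2[2][2] = 59
paddr = 59 * 16 + 4 = 948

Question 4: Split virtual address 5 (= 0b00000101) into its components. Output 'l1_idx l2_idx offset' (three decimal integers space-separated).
vaddr = 5 = 0b00000101
  top 2 bits -> l1_idx = 0
  next 2 bits -> l2_idx = 0
  bottom 4 bits -> offset = 5

Answer: 0 0 5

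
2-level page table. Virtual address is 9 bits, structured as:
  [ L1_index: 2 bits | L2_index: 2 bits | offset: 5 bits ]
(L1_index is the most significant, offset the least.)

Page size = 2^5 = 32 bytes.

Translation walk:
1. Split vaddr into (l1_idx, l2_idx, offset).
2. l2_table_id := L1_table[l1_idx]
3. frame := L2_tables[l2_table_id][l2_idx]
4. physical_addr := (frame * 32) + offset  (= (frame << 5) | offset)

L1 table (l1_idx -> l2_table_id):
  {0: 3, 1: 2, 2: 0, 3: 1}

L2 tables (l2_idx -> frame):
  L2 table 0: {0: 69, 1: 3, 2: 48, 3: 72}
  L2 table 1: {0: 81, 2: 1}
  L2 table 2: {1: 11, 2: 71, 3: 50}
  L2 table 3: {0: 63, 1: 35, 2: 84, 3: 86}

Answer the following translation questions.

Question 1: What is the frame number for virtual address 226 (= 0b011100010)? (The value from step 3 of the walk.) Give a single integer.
Answer: 50

Derivation:
vaddr = 226: l1_idx=1, l2_idx=3
L1[1] = 2; L2[2][3] = 50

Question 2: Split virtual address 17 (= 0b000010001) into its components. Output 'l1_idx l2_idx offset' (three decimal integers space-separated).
vaddr = 17 = 0b000010001
  top 2 bits -> l1_idx = 0
  next 2 bits -> l2_idx = 0
  bottom 5 bits -> offset = 17

Answer: 0 0 17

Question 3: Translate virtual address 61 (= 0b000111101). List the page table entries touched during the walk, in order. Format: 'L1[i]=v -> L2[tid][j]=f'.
Answer: L1[0]=3 -> L2[3][1]=35

Derivation:
vaddr = 61 = 0b000111101
Split: l1_idx=0, l2_idx=1, offset=29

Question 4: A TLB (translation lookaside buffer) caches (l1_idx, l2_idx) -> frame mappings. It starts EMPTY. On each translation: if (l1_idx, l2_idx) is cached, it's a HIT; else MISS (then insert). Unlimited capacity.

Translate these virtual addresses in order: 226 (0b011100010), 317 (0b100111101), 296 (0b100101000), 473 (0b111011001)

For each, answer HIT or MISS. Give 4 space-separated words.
vaddr=226: (1,3) not in TLB -> MISS, insert
vaddr=317: (2,1) not in TLB -> MISS, insert
vaddr=296: (2,1) in TLB -> HIT
vaddr=473: (3,2) not in TLB -> MISS, insert

Answer: MISS MISS HIT MISS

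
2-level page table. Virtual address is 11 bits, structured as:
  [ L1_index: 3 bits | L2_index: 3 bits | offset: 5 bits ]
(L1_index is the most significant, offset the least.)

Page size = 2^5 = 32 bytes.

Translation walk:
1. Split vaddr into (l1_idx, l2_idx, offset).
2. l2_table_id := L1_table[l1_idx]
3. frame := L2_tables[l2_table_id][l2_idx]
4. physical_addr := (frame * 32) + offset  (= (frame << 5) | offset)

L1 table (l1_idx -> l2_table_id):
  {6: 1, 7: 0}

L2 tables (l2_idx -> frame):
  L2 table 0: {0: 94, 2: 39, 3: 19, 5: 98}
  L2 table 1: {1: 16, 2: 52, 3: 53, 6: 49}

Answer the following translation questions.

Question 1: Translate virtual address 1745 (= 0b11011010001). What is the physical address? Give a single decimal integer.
vaddr = 1745 = 0b11011010001
Split: l1_idx=6, l2_idx=6, offset=17
L1[6] = 1
L2[1][6] = 49
paddr = 49 * 32 + 17 = 1585

Answer: 1585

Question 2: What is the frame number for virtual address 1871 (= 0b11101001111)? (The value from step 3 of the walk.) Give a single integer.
vaddr = 1871: l1_idx=7, l2_idx=2
L1[7] = 0; L2[0][2] = 39

Answer: 39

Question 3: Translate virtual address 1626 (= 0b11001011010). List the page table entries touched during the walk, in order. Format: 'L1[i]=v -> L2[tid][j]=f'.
vaddr = 1626 = 0b11001011010
Split: l1_idx=6, l2_idx=2, offset=26

Answer: L1[6]=1 -> L2[1][2]=52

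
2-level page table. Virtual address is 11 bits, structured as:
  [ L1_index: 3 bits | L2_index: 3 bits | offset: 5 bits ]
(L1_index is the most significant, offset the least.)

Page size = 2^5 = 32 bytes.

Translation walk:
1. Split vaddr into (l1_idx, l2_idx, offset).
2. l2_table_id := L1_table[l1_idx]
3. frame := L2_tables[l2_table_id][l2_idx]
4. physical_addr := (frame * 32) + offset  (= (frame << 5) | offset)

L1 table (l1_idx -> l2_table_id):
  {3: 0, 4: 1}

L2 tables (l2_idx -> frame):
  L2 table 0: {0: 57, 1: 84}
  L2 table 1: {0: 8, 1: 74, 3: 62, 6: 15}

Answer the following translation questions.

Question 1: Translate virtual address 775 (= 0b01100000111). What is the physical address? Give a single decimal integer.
vaddr = 775 = 0b01100000111
Split: l1_idx=3, l2_idx=0, offset=7
L1[3] = 0
L2[0][0] = 57
paddr = 57 * 32 + 7 = 1831

Answer: 1831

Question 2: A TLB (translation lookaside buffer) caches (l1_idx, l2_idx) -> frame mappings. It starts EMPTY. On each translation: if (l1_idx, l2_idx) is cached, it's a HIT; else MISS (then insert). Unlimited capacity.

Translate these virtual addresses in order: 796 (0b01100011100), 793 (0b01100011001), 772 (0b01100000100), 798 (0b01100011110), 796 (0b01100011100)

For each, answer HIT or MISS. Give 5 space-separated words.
vaddr=796: (3,0) not in TLB -> MISS, insert
vaddr=793: (3,0) in TLB -> HIT
vaddr=772: (3,0) in TLB -> HIT
vaddr=798: (3,0) in TLB -> HIT
vaddr=796: (3,0) in TLB -> HIT

Answer: MISS HIT HIT HIT HIT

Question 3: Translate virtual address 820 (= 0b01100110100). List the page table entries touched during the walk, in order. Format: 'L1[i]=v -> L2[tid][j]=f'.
vaddr = 820 = 0b01100110100
Split: l1_idx=3, l2_idx=1, offset=20

Answer: L1[3]=0 -> L2[0][1]=84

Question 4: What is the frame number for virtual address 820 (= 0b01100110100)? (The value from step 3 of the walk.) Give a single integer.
Answer: 84

Derivation:
vaddr = 820: l1_idx=3, l2_idx=1
L1[3] = 0; L2[0][1] = 84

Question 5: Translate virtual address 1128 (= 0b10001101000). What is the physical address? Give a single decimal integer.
Answer: 1992

Derivation:
vaddr = 1128 = 0b10001101000
Split: l1_idx=4, l2_idx=3, offset=8
L1[4] = 1
L2[1][3] = 62
paddr = 62 * 32 + 8 = 1992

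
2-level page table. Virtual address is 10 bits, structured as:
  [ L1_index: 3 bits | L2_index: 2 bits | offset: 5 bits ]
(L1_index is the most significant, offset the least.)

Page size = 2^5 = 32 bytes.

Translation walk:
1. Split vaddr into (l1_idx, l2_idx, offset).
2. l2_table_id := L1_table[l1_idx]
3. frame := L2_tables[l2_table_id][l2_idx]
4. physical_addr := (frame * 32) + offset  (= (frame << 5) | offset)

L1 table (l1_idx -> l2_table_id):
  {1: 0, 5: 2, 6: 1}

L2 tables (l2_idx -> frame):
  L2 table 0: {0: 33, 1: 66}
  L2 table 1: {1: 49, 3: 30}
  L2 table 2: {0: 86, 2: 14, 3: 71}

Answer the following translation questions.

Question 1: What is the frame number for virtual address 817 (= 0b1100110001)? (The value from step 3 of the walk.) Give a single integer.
vaddr = 817: l1_idx=6, l2_idx=1
L1[6] = 1; L2[1][1] = 49

Answer: 49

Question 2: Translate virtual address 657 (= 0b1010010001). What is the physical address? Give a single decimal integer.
Answer: 2769

Derivation:
vaddr = 657 = 0b1010010001
Split: l1_idx=5, l2_idx=0, offset=17
L1[5] = 2
L2[2][0] = 86
paddr = 86 * 32 + 17 = 2769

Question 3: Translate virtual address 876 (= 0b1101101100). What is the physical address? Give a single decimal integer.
vaddr = 876 = 0b1101101100
Split: l1_idx=6, l2_idx=3, offset=12
L1[6] = 1
L2[1][3] = 30
paddr = 30 * 32 + 12 = 972

Answer: 972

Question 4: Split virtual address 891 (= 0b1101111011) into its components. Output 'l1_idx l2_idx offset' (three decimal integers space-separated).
Answer: 6 3 27

Derivation:
vaddr = 891 = 0b1101111011
  top 3 bits -> l1_idx = 6
  next 2 bits -> l2_idx = 3
  bottom 5 bits -> offset = 27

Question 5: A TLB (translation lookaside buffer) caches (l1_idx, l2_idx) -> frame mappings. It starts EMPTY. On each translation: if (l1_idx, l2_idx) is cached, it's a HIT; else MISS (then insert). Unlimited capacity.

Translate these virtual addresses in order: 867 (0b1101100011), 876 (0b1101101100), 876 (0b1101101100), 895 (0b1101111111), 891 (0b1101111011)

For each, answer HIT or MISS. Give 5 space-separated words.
vaddr=867: (6,3) not in TLB -> MISS, insert
vaddr=876: (6,3) in TLB -> HIT
vaddr=876: (6,3) in TLB -> HIT
vaddr=895: (6,3) in TLB -> HIT
vaddr=891: (6,3) in TLB -> HIT

Answer: MISS HIT HIT HIT HIT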